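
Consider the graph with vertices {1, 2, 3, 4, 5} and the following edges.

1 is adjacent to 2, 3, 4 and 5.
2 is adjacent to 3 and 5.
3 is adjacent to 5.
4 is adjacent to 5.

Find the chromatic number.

4

1, 2, 3, 5 form a clique, so at least 4 colors are needed.
One proper 4-coloring: 1=red, 2=yellow, 3=green, 4=green, 5=blue. No two adjacent vertices share a color.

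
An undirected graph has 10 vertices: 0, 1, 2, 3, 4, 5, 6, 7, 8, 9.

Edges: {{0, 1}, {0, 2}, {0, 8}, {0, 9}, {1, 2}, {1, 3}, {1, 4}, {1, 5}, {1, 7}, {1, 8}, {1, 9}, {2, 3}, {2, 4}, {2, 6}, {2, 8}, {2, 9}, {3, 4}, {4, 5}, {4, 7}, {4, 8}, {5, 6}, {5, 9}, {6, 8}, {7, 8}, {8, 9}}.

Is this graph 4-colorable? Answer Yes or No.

No

0, 1, 2, 8, 9 are pairwise adjacent (a clique of size 5), so at least 5 colors are needed.
So 4 colors are not enough.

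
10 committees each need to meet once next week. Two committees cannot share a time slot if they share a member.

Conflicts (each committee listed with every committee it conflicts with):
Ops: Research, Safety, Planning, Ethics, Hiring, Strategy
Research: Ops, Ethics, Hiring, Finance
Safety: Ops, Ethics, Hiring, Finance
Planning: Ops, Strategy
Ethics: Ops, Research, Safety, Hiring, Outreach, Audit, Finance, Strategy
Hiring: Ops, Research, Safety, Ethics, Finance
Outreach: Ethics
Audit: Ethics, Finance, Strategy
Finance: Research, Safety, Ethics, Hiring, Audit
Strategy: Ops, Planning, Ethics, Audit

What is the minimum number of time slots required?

4

Ops, Research, Ethics, Hiring are mutually in conflict, so at least 4 time slots are needed.
Using 4 time slots: Ops=2, Research=4, Safety=4, Planning=1, Ethics=1, Hiring=3, Outreach=2, Audit=4, Finance=2, Strategy=3. No two conflicting committees share a time slot.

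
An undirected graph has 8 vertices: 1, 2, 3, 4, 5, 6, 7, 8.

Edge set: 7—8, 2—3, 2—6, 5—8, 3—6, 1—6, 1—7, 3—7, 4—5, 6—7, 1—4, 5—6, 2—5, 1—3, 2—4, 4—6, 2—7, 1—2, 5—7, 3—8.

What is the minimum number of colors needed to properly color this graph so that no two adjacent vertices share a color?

1, 2, 3, 6, 7 are mutually adjacent (a clique of size 5), so at least 5 colors are needed.
One proper 5-coloring: 1=yellow, 2=blue, 3=purple, 4=red, 5=yellow, 6=green, 7=red, 8=blue. Every edge joins two different colors.

5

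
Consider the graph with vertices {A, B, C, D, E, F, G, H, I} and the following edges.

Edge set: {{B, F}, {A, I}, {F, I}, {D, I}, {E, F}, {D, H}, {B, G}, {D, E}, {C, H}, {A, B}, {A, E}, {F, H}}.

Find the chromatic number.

2

F and I are adjacent, so at least 2 colors are needed.
A valid assignment using 2 colors: A=red, B=blue, C=red, D=red, E=blue, F=red, G=red, H=blue, I=blue. Each edge has distinct colors on its endpoints.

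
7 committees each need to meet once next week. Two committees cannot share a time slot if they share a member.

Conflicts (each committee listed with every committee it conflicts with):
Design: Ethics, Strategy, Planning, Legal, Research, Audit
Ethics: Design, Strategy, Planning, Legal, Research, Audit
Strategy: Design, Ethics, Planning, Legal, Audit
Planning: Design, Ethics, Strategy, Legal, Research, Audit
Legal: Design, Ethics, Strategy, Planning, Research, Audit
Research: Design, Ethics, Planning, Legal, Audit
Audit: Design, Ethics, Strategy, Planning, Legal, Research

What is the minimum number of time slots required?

Design, Ethics, Planning, Legal, Research, Audit pairwise conflict, so at least 6 time slots are needed.
Using 6 time slots: Design=3, Ethics=5, Strategy=6, Planning=1, Legal=4, Research=6, Audit=2. Every pair that conflicts lands in different time slots.

6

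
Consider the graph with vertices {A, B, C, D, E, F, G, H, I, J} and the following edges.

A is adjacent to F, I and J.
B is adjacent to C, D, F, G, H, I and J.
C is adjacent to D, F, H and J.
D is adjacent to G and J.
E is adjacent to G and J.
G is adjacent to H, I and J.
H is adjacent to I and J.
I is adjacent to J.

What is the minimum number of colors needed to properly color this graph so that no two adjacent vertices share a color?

B, G, H, I, J form a clique, so at least 5 colors are needed.
5 colors suffice: color 1 → {F, J}; color 2 → {A, B, E}; color 3 → {C, G}; color 4 → {D, H}; color 5 → {I}. Each edge has distinct colors on its endpoints.

5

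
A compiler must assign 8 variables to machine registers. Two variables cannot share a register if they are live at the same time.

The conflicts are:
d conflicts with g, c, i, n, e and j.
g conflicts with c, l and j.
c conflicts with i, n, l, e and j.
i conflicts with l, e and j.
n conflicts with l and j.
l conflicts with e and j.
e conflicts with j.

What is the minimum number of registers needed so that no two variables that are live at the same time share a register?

c, i, l, e, j are mutually in conflict, so at least 5 registers are needed.
Using 5 registers: d=3, g=4, c=2, i=5, n=4, l=3, e=4, j=1. No two conflicting variables share a register.

5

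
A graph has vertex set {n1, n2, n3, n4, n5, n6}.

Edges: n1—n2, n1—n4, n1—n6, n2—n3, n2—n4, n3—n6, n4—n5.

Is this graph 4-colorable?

The chromatic number is 3. n1, n2, n4 are pairwise adjacent, so at least 3 colors are needed.
3 colors suffice: color 1 → {n4, n6}; color 2 → {n2, n5}; color 3 → {n1, n3}.
Since 4 ≥ 3, a proper 4-coloring certainly exists.

Yes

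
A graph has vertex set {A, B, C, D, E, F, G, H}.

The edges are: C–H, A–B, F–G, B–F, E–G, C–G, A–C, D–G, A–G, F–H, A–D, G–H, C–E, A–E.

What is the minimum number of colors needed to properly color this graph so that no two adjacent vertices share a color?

A, C, E, G are pairwise adjacent (a clique of size 4), so at least 4 colors are needed.
4 colors suffice: color 1 → {B, G}; color 2 → {A, F}; color 3 → {C, D}; color 4 → {E, H}. No two adjacent vertices share a color.

4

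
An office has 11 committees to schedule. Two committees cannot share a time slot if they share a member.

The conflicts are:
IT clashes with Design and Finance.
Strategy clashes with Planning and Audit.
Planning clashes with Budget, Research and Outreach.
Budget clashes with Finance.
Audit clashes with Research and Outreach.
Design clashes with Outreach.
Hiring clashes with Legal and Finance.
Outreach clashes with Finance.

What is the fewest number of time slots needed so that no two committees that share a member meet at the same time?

2

Hiring and Finance conflict, so at least 2 time slots are needed.
2 time slots suffice: time slot 1 → {Planning, Audit, Design, Legal, Finance}; time slot 2 → {IT, Strategy, Budget, Hiring, Research, Outreach}. No two conflicting committees share a time slot.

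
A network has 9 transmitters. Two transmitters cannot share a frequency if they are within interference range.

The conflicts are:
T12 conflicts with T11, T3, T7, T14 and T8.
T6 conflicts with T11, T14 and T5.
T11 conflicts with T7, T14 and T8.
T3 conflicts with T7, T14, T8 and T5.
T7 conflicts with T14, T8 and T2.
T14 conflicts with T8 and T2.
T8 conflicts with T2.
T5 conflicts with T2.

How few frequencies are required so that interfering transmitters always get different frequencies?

5

T12, T11, T7, T14, T8 are mutually in conflict, so at least 5 frequencies are needed.
5 frequencies suffice: T12=5, T6=2, T11=4, T3=4, T7=3, T14=1, T8=2, T5=1, T2=4. No two conflicting transmitters share a frequency.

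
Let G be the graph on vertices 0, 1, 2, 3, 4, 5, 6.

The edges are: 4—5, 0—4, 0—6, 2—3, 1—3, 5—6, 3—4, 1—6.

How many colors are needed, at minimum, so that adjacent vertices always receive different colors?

The cycle 3-4-5-6-1-3 has odd length 5, so it cannot be 2-colored; at least 3 colors are needed.
3 colors suffice: color a → {2, 4, 6}; color b → {0, 3, 5}; color c → {1}. No two adjacent vertices share a color.

3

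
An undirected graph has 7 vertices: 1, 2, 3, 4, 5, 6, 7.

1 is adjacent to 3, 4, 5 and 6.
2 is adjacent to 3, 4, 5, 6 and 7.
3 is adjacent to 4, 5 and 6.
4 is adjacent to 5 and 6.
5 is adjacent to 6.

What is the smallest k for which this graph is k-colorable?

2, 3, 4, 5, 6 form a clique, so at least 5 colors are needed.
A valid assignment using 5 colors: 1=blue, 2=blue, 3=purple, 4=green, 5=yellow, 6=red, 7=red. Each edge has distinct colors on its endpoints.

5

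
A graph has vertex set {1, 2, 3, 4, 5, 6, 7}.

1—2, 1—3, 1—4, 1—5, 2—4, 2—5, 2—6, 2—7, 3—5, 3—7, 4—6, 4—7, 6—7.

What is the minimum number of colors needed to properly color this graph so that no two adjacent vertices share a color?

4

2, 4, 6, 7 are mutually adjacent (a clique of size 4), so at least 4 colors are needed.
4 colors suffice: color red → {2, 3}; color blue → {1, 7}; color green → {4, 5}; color yellow → {6}. Each edge has distinct colors on its endpoints.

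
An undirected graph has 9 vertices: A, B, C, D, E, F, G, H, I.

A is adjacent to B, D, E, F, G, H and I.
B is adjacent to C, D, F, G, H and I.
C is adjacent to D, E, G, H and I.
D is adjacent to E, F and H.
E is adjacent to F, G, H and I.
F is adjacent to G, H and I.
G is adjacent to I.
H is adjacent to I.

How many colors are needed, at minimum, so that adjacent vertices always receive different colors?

5

A, E, F, G, I are pairwise adjacent (a clique of size 5), so at least 5 colors are needed.
5 colors suffice: color 1 → {C, F}; color 2 → {D, I}; color 3 → {B, E}; color 4 → {A}; color 5 → {G, H}. Every edge joins two different colors.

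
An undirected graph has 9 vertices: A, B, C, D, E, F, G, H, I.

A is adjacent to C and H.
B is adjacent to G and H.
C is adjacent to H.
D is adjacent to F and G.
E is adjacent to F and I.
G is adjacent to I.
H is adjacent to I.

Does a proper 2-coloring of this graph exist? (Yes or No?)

No

A, C, H form a triangle, so at least 3 colors are needed.
So 2 colors are not enough.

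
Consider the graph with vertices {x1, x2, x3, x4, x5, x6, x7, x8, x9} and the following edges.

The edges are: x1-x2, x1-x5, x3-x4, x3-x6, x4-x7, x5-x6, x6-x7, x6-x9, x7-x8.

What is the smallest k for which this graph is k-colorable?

x4 and x7 are adjacent, so at least 2 colors are needed.
2 colors suffice: x1=1, x2=2, x3=2, x4=1, x5=2, x6=1, x7=2, x8=1, x9=2. Every edge joins two different colors.

2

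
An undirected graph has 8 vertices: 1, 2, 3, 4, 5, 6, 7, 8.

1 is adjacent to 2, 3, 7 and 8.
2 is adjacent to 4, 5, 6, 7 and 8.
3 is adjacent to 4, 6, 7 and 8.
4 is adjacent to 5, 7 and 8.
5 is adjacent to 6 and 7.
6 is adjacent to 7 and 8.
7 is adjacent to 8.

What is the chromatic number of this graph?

1, 2, 7, 8 are pairwise adjacent (a clique of size 4), so at least 4 colors are needed.
One proper 4-coloring: 1=yellow, 2=green, 3=green, 4=yellow, 5=blue, 6=yellow, 7=red, 8=blue. No two adjacent vertices share a color.

4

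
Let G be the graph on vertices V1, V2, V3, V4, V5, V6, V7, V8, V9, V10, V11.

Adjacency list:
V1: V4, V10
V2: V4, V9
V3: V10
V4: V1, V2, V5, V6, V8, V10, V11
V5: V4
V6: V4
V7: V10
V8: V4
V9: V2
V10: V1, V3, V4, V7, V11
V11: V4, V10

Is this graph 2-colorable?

No

V4, V10, V11 are pairwise adjacent, so at least 3 colors are needed.
So 2 colors are not enough.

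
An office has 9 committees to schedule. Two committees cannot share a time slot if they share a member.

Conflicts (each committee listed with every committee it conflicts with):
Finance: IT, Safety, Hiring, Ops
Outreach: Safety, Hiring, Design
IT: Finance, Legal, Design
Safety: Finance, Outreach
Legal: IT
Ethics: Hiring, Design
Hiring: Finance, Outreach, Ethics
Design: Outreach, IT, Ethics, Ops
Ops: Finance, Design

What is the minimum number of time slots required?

3

The cycle Design-Outreach-Safety-Finance-IT-Design has odd length 5, so it cannot be 2-colored; at least 3 time slots are needed.
A valid assignment using 3 time slots: Finance=1, Outreach=2, IT=2, Safety=3, Legal=1, Ethics=2, Hiring=3, Design=1, Ops=2. Each listed conflict is separated.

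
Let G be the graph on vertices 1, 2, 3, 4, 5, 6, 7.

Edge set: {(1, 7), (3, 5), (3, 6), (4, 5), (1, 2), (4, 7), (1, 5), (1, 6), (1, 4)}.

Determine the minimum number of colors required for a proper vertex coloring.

1, 4, 5 are pairwise adjacent, so at least 3 colors are needed.
3 colors suffice: color a → {1, 3}; color b → {2, 4, 6}; color c → {5, 7}. Every edge joins two different colors.

3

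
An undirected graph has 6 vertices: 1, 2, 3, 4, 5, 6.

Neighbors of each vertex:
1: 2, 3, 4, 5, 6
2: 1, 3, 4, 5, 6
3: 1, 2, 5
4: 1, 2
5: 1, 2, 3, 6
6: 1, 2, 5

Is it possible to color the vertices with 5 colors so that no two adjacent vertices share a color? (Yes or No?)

The chromatic number is 4. 1, 2, 3, 5 form a clique, so at least 4 colors are needed.
4 colors suffice: 1=blue, 2=red, 3=yellow, 4=green, 5=green, 6=yellow.
Since 5 ≥ 4, a proper 5-coloring certainly exists.

Yes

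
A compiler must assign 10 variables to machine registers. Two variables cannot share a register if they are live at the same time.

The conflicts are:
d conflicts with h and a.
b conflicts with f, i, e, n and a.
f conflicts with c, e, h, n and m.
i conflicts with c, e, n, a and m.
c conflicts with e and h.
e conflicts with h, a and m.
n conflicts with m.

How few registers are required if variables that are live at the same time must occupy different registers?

b, i, e, a all conflict with each other, so at least 4 registers are needed.
A valid assignment using 4 registers: d=1, b=3, f=2, i=2, c=3, e=1, h=4, n=1, a=4, m=3. Every pair that conflicts lands in different registers.

4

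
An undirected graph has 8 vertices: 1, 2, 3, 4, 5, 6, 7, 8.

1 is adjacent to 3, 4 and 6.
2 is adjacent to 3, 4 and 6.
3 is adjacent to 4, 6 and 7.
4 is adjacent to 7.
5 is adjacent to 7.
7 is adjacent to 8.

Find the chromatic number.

3

3, 4, 7 form a triangle, so at least 3 colors are needed.
One proper 3-coloring: 1=b, 2=b, 3=a, 4=c, 5=a, 6=c, 7=b, 8=a. Every edge joins two different colors.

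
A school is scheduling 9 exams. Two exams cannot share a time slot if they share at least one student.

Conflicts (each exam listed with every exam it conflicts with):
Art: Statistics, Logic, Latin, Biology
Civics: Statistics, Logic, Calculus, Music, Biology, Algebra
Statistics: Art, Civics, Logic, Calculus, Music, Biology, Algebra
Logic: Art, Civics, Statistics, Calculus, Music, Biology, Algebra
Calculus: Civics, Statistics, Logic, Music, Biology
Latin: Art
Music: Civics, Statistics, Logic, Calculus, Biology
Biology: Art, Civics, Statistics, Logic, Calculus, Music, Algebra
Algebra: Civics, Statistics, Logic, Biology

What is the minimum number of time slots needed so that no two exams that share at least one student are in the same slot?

6

Civics, Statistics, Logic, Calculus, Music, Biology all conflict with each other, so at least 6 time slots are needed.
6 time slots suffice: time slot 1 → {Statistics, Latin}; time slot 2 → {Logic}; time slot 3 → {Biology}; time slot 4 → {Art, Civics}; time slot 5 → {Music, Algebra}; time slot 6 → {Calculus}. Every pair that conflicts lands in different time slots.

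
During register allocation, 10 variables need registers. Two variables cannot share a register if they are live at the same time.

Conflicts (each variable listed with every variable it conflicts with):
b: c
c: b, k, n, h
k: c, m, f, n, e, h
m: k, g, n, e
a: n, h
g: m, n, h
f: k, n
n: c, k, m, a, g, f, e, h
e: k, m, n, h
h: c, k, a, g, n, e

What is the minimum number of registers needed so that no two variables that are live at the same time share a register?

4

c, k, n, h all conflict with each other, so at least 4 registers are needed.
4 registers suffice: register 1 → {b, n}; register 2 → {k, a, g}; register 3 → {m, f, h}; register 4 → {c, e}. Every pair that conflicts lands in different registers.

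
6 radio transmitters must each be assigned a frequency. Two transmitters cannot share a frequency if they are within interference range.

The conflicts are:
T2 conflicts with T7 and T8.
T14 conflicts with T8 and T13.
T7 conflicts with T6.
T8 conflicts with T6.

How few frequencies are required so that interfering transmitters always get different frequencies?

2

T8 and T6 conflict, so at least 2 frequencies are needed.
2 frequencies suffice: T2=2, T14=2, T7=1, T8=1, T13=1, T6=2. Each listed conflict is separated.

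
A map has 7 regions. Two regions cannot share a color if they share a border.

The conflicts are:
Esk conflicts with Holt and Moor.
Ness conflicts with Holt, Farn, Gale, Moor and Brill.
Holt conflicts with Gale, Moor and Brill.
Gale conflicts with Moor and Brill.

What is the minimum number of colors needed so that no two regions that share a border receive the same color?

4

Ness, Holt, Gale, Brill all conflict with each other, so at least 4 colors are needed.
4 colors suffice: color 1 → {Holt, Farn}; color 2 → {Esk, Ness}; color 3 → {Moor, Brill}; color 4 → {Gale}. Each listed conflict is separated.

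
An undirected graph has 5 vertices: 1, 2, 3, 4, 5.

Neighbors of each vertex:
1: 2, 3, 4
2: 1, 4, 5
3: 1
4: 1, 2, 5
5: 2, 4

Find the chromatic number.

3

2, 4, 5 are pairwise adjacent, so at least 3 colors are needed.
3 colors suffice: 1=b, 2=c, 3=a, 4=a, 5=b. Every edge joins two different colors.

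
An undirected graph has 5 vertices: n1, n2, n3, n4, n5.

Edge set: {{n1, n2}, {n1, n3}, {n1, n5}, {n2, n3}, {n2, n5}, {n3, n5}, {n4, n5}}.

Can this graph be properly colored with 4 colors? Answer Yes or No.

Yes

The chromatic number is 4. n1, n2, n3, n5 are pairwise adjacent (a clique of size 4), so at least 4 colors are needed.
One proper 4-coloring: n1=Y, n2=G, n3=B, n4=B, n5=R.
That is already a proper 4-coloring.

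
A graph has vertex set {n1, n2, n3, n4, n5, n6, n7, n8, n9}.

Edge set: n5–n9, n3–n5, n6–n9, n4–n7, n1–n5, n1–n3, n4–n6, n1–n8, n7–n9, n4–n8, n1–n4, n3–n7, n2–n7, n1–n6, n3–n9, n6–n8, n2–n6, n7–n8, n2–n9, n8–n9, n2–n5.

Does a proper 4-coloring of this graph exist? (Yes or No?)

The chromatic number is 4. n1, n4, n6, n8 are pairwise adjacent (a clique of size 4), so at least 4 colors are needed.
4 colors suffice: color R → {n1, n9}; color B → {n2, n3, n8}; color G → {n5, n6, n7}; color Y → {n4}.
That is already a proper 4-coloring.

Yes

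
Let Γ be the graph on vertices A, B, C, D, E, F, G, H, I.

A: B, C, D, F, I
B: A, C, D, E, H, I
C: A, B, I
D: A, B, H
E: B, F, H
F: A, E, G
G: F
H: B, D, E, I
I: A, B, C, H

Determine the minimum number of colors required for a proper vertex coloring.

A, B, C, I are mutually adjacent (a clique of size 4), so at least 4 colors are needed.
One proper 4-coloring: A=2, B=1, C=4, D=3, E=3, F=1, G=2, H=2, I=3. No two adjacent vertices share a color.

4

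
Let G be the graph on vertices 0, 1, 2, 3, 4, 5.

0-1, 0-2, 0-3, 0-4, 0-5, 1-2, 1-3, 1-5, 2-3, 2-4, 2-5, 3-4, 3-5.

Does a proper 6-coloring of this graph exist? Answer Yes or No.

The chromatic number is 5. 0, 1, 2, 3, 5 are pairwise adjacent (a clique of size 5), so at least 5 colors are needed.
5 colors suffice: color a → {0}; color b → {3}; color c → {2}; color d → {1, 4}; color e → {5}.
Since 6 ≥ 5, a proper 6-coloring certainly exists.

Yes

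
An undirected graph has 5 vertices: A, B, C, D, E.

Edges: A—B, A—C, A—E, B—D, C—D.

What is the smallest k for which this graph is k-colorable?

2

A and B are adjacent, so at least 2 colors are needed.
2 colors suffice: color red → {A, D}; color blue → {B, C, E}. Each edge has distinct colors on its endpoints.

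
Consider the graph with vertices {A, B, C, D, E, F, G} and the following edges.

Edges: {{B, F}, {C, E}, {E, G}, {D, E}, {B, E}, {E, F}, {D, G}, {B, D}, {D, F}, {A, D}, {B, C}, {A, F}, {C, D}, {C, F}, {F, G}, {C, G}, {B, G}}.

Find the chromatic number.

6

B, C, D, E, F, G form a clique, so at least 6 colors are needed.
6 colors suffice: color 1 → {D}; color 2 → {F}; color 3 → {A, B}; color 4 → {G}; color 5 → {E}; color 6 → {C}. Every edge joins two different colors.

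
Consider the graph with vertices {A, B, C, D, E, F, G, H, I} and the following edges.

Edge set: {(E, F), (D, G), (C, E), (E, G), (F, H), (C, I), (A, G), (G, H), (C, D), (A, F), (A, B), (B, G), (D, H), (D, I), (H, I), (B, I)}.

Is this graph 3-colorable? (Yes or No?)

Yes

The chromatic number is 3. A, B, G form a triangle, so at least 3 colors are needed.
3 colors suffice: color 1 → {F, G, I}; color 2 → {B, C, H}; color 3 → {A, D, E}.
That is already a proper 3-coloring.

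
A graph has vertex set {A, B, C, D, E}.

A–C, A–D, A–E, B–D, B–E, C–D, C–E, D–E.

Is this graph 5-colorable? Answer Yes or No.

The chromatic number is 4. A, C, D, E are mutually adjacent (a clique of size 4), so at least 4 colors are needed.
4 colors suffice: color 1 → {E}; color 2 → {D}; color 3 → {A, B}; color 4 → {C}.
Since 5 ≥ 4, a proper 5-coloring certainly exists.

Yes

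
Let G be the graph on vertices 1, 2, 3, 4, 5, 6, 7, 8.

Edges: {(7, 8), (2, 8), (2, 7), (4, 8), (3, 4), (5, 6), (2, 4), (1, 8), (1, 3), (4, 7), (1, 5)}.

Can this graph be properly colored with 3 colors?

2, 4, 7, 8 are pairwise adjacent (a clique of size 4), so at least 4 colors are needed.
So 3 colors are not enough.

No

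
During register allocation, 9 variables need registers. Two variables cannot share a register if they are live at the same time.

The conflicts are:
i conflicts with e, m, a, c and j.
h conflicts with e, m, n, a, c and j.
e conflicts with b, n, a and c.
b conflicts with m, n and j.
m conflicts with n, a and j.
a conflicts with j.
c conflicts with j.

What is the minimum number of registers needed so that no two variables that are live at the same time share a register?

h, m, a, j are mutually in conflict, so at least 4 registers are needed.
A valid assignment using 4 registers: i=1, h=1, e=2, b=1, m=2, n=3, a=4, c=4, j=3. Every pair that conflicts lands in different registers.

4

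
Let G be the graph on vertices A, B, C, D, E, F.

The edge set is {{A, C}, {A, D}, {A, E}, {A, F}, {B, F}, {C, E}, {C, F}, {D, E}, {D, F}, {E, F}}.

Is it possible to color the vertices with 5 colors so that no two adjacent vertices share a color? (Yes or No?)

The chromatic number is 4. A, C, E, F form a clique, so at least 4 colors are needed.
4 colors suffice: color 1 → {F}; color 2 → {A, B}; color 3 → {E}; color 4 → {C, D}.
Since 5 ≥ 4, a proper 5-coloring certainly exists.

Yes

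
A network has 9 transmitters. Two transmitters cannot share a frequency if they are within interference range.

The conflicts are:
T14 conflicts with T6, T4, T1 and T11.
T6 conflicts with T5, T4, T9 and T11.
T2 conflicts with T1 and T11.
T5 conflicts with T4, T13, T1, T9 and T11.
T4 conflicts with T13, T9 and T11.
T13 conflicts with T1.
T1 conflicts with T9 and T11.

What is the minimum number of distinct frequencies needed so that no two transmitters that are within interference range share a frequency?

T14, T6, T4, T11 pairwise conflict, so at least 4 frequencies are needed.
4 frequencies suffice: frequency 1 → {T13, T9, T11}; frequency 2 → {T4, T1}; frequency 3 → {T14, T2, T5}; frequency 4 → {T6}. Every pair that conflicts lands in different frequencies.

4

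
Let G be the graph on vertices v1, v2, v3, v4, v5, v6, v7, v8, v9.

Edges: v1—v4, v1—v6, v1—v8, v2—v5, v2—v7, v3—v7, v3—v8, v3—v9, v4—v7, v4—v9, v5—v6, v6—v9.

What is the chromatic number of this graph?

The cycle v8-v1-v4-v7-v3-v8 has odd length 5, so it cannot be 2-colored; at least 3 colors are needed.
One proper 3-coloring: v1=blue, v2=red, v3=red, v4=red, v5=blue, v6=red, v7=blue, v8=green, v9=blue. Every edge joins two different colors.

3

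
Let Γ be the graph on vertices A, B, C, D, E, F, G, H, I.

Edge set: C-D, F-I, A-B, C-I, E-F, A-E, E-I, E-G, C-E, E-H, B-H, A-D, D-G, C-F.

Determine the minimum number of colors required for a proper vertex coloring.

4

C, E, F, I are mutually adjacent (a clique of size 4), so at least 4 colors are needed.
4 colors suffice: color 1 → {B, D, E}; color 2 → {A, C, G, H}; color 3 → {I}; color 4 → {F}. No two adjacent vertices share a color.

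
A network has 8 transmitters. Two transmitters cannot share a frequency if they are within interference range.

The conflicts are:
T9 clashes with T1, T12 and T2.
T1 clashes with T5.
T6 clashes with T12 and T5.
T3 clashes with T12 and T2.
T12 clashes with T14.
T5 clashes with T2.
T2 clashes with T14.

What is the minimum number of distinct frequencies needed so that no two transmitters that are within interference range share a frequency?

The cycle T6-T5-T1-T9-T12-T6 has odd length 5, so it cannot be 2-colored; at least 3 frequencies are needed.
Using 3 frequencies: T9=2, T1=1, T6=3, T3=2, T12=1, T5=2, T2=1, T14=2. Every pair that conflicts lands in different frequencies.

3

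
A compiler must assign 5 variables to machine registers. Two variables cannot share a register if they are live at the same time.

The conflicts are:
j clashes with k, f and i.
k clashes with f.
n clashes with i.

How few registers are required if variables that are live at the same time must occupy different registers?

3

j, k, f all conflict with each other, so at least 3 registers are needed.
A valid assignment using 3 registers: j=1, k=3, n=1, f=2, i=2. No two conflicting variables share a register.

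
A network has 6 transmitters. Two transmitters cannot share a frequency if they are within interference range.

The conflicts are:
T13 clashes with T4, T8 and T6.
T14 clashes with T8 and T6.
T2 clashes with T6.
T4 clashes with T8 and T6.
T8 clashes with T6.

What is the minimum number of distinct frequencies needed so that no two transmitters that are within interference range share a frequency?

T13, T4, T8, T6 pairwise conflict, so at least 4 frequencies are needed.
4 frequencies suffice: frequency 1 → {T6}; frequency 2 → {T2, T8}; frequency 3 → {T14, T4}; frequency 4 → {T13}. Every pair that conflicts lands in different frequencies.

4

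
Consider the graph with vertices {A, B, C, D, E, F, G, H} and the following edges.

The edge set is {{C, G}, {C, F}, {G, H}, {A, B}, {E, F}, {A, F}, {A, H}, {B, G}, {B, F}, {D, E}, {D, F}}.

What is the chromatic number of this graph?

3

A, B, F are mutually adjacent, so at least 3 colors are needed.
3 colors suffice: color red → {F, G}; color blue → {B, C, E, H}; color green → {A, D}. No two adjacent vertices share a color.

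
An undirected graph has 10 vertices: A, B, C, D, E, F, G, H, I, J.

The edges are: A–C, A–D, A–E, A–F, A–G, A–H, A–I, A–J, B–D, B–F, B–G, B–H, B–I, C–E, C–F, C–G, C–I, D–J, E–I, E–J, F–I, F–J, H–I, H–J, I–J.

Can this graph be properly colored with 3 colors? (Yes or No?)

A, H, I, J are mutually adjacent (a clique of size 4), so at least 4 colors are needed.
So 3 colors are not enough.

No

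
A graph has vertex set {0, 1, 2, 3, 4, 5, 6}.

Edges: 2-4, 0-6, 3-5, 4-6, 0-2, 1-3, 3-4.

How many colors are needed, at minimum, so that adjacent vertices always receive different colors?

2

1 and 3 are adjacent, so at least 2 colors are needed.
One proper 2-coloring: 0=a, 1=a, 2=b, 3=b, 4=a, 5=a, 6=b. No two adjacent vertices share a color.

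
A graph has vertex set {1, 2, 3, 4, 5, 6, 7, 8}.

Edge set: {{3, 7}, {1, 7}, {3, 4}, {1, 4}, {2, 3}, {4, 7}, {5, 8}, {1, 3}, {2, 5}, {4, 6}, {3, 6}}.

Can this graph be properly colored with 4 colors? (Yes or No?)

Yes

The chromatic number is 4. 1, 3, 4, 7 are pairwise adjacent (a clique of size 4), so at least 4 colors are needed.
4 colors suffice: color a → {3, 5}; color b → {2, 4, 8}; color c → {6, 7}; color d → {1}.
That is already a proper 4-coloring.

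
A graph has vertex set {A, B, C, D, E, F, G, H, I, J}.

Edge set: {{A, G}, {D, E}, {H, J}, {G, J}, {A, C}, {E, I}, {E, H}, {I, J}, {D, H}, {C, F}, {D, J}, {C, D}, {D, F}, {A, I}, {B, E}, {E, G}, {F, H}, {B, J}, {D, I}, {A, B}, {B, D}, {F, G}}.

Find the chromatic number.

D, F, H are pairwise adjacent, so at least 3 colors are needed.
3 colors suffice: color 1 → {A, D}; color 2 → {E, F, J}; color 3 → {B, C, G, H, I}. Each edge has distinct colors on its endpoints.

3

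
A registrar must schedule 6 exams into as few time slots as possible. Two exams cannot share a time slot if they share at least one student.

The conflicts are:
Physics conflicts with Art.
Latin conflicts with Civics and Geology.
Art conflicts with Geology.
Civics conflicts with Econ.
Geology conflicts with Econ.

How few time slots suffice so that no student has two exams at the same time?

Civics and Econ conflict, so at least 2 time slots are needed.
2 time slots suffice: Physics=1, Latin=2, Art=2, Civics=1, Geology=1, Econ=2. Every pair that conflicts lands in different time slots.

2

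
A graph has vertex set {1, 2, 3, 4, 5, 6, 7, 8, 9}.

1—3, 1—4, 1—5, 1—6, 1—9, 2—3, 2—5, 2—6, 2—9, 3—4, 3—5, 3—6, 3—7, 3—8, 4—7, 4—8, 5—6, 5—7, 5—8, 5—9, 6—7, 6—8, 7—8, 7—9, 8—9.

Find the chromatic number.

5

3, 5, 6, 7, 8 are mutually adjacent (a clique of size 5), so at least 5 colors are needed.
5 colors suffice: color red → {3, 9}; color blue → {4, 5}; color green → {1, 2, 8}; color yellow → {6}; color purple → {7}. No two adjacent vertices share a color.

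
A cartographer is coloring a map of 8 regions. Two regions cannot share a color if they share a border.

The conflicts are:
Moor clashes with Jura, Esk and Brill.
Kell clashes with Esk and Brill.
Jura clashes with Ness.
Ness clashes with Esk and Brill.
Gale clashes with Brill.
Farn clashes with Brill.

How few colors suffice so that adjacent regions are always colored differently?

2

Gale and Brill conflict, so at least 2 colors are needed.
2 colors suffice: color 1 → {Jura, Esk, Brill}; color 2 → {Moor, Kell, Ness, Gale, Farn}. Each listed conflict is separated.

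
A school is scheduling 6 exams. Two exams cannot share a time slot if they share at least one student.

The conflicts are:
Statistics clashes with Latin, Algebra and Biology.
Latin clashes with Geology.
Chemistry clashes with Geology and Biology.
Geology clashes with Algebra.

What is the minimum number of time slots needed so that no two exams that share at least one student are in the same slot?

3

The cycle Statistics-Algebra-Geology-Chemistry-Biology-Statistics has odd length 5, so it cannot be 2-colored; at least 3 time slots are needed.
Using 3 time slots: Statistics=1, Latin=2, Chemistry=2, Geology=1, Algebra=2, Biology=3. No two conflicting exams share a time slot.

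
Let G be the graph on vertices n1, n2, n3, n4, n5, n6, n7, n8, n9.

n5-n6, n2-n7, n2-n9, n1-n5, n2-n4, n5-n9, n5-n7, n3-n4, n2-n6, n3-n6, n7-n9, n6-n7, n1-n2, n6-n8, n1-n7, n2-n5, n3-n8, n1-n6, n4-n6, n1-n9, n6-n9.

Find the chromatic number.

6

n1, n2, n5, n6, n7, n9 are mutually adjacent (a clique of size 6), so at least 6 colors are needed.
One proper 6-coloring: n1=4, n2=2, n3=2, n4=3, n5=5, n6=1, n7=6, n8=3, n9=3. No two adjacent vertices share a color.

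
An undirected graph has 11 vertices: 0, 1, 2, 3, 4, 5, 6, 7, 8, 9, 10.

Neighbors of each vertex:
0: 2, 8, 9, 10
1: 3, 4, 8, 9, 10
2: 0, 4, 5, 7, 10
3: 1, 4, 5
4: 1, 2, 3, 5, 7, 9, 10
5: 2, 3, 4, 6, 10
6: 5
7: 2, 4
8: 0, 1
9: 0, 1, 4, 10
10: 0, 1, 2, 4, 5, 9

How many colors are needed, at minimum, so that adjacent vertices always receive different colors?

4

2, 4, 5, 10 are pairwise adjacent (a clique of size 4), so at least 4 colors are needed.
4 colors suffice: color a → {0, 4, 6}; color b → {3, 7, 8, 10}; color c → {1, 5}; color d → {2, 9}. Every edge joins two different colors.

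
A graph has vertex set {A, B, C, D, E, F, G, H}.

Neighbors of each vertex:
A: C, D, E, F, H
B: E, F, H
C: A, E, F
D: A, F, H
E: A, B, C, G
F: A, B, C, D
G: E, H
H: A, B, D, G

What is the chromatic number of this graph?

3

A, D, F are pairwise adjacent, so at least 3 colors are needed.
3 colors suffice: color 1 → {A, B, G}; color 2 → {E, F, H}; color 3 → {C, D}. Each edge has distinct colors on its endpoints.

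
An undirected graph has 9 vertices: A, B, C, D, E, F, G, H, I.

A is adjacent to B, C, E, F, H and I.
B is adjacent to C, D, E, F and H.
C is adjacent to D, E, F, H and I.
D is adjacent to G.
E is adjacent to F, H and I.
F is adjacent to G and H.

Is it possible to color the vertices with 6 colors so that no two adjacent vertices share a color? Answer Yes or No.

The chromatic number is 6. A, B, C, E, F, H are pairwise adjacent (a clique of size 6), so at least 6 colors are needed.
6 colors suffice: color 1 → {C, G}; color 2 → {D, E}; color 3 → {F, I}; color 4 → {A}; color 5 → {B}; color 6 → {H}.
That is already a proper 6-coloring.

Yes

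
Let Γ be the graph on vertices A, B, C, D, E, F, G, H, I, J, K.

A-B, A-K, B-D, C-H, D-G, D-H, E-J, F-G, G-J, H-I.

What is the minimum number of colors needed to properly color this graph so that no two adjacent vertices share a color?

H and I are adjacent, so at least 2 colors are needed.
2 colors suffice: color 1 → {A, C, D, F, I, J}; color 2 → {B, E, G, H, K}. Every edge joins two different colors.

2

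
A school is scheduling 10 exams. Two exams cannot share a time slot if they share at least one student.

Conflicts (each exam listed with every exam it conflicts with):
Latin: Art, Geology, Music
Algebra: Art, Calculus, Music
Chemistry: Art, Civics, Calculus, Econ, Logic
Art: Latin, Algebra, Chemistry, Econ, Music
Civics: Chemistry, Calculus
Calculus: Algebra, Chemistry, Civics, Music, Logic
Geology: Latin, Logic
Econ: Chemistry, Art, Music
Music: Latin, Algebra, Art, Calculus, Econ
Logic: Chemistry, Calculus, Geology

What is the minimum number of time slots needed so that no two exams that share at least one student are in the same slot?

3

Algebra, Calculus, Music all conflict with each other, so at least 3 time slots are needed.
3 time slots suffice: Latin=3, Algebra=3, Chemistry=1, Art=2, Civics=3, Calculus=2, Geology=1, Econ=3, Music=1, Logic=3. Every pair that conflicts lands in different time slots.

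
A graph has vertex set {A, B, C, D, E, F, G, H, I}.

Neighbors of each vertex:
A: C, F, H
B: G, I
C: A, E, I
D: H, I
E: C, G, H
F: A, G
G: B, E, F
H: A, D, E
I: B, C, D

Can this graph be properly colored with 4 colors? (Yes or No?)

The chromatic number is 3. The cycle A-H-E-G-F-A has odd length 5, so it cannot be 2-colored; at least 3 colors are needed.
One proper 3-coloring: A=1, B=3, C=2, D=3, E=1, F=3, G=2, H=2, I=1.
Since 4 ≥ 3, a proper 4-coloring certainly exists.

Yes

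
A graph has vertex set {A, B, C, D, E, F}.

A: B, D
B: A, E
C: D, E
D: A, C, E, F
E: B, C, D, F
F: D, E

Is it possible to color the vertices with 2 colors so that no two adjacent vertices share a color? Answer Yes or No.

No

C, D, E form a triangle, so at least 3 colors are needed.
So 2 colors are not enough.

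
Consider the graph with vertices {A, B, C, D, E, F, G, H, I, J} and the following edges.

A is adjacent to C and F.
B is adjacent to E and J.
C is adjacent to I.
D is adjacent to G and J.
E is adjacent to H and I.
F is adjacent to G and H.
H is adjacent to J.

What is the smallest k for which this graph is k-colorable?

3

The cycle J-H-F-G-D-J has odd length 5, so it cannot be 2-colored; at least 3 colors are needed.
3 colors suffice: color 1 → {C, E, F, J}; color 2 → {A, B, D, H, I}; color 3 → {G}. Each edge has distinct colors on its endpoints.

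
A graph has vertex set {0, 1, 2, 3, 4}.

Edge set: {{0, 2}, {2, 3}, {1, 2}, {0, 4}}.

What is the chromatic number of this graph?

2

1 and 2 are adjacent, so at least 2 colors are needed.
2 colors suffice: color a → {2, 4}; color b → {0, 1, 3}. Every edge joins two different colors.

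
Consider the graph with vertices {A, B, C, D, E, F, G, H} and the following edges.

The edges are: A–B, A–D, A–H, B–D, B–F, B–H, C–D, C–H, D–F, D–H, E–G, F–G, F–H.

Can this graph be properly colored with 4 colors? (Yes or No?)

The chromatic number is 4. A, B, D, H are mutually adjacent (a clique of size 4), so at least 4 colors are needed.
4 colors suffice: color red → {D, G}; color blue → {E, H}; color green → {B, C}; color yellow → {A, F}.
That is already a proper 4-coloring.

Yes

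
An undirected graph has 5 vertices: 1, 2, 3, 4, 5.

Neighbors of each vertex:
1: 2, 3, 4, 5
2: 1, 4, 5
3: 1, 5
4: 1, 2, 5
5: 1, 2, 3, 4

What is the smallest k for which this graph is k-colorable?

4

1, 2, 4, 5 are pairwise adjacent (a clique of size 4), so at least 4 colors are needed.
4 colors suffice: color a → {5}; color b → {1}; color c → {2, 3}; color d → {4}. No two adjacent vertices share a color.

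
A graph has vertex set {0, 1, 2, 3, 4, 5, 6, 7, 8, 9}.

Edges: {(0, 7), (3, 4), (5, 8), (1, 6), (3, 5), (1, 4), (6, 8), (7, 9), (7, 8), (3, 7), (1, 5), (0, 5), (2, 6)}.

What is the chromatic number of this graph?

2

3 and 5 are adjacent, so at least 2 colors are needed.
A valid assignment using 2 colors: 0=b, 1=b, 2=b, 3=b, 4=a, 5=a, 6=a, 7=a, 8=b, 9=b. Every edge joins two different colors.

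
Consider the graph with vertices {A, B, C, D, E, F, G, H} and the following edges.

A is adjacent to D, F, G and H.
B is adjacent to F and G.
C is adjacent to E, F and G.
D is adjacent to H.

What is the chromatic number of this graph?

A, D, H are pairwise adjacent, so at least 3 colors are needed.
3 colors suffice: A=1, B=1, C=1, D=3, E=2, F=2, G=2, H=2. Each edge has distinct colors on its endpoints.

3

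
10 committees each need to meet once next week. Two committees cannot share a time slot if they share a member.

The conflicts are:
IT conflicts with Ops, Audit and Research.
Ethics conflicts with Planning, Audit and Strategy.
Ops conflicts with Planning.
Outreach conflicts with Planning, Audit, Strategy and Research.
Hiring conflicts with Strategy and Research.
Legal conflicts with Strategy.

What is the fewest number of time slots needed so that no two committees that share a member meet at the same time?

3

The cycle Ops-IT-Research-Outreach-Planning-Ops has odd length 5, so it cannot be 2-colored; at least 3 time slots are needed.
3 time slots suffice: IT=1, Ethics=1, Ops=3, Outreach=1, Hiring=1, Planning=2, Legal=1, Audit=2, Strategy=2, Research=2. Each listed conflict is separated.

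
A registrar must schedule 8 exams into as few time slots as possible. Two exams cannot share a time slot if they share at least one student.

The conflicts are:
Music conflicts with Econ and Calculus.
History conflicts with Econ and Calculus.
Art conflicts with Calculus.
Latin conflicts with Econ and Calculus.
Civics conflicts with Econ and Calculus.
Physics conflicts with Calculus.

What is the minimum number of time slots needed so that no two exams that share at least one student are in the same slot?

Art and Calculus conflict, so at least 2 time slots are needed.
Using 2 time slots: Music=2, History=2, Art=2, Latin=2, Civics=2, Econ=1, Physics=2, Calculus=1. Every pair that conflicts lands in different time slots.

2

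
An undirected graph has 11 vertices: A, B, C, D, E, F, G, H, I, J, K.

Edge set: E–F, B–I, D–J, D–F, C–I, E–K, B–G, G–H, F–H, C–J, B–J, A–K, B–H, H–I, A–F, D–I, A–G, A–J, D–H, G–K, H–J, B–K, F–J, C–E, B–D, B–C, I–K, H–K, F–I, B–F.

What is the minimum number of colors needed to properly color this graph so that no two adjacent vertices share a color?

B, D, F, H, J are pairwise adjacent (a clique of size 5), so at least 5 colors are needed.
A valid assignment using 5 colors: A=red, B=red, C=blue, D=purple, E=red, F=blue, G=yellow, H=green, I=yellow, J=yellow, K=blue. No two adjacent vertices share a color.

5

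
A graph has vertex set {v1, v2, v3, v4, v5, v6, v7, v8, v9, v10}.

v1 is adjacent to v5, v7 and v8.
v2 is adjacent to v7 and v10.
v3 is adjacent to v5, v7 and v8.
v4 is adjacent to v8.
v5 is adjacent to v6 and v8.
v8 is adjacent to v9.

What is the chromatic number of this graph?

v1, v5, v8 are mutually adjacent, so at least 3 colors are needed.
3 colors suffice: color 1 → {v6, v7, v8, v10}; color 2 → {v2, v4, v5, v9}; color 3 → {v1, v3}. Every edge joins two different colors.

3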